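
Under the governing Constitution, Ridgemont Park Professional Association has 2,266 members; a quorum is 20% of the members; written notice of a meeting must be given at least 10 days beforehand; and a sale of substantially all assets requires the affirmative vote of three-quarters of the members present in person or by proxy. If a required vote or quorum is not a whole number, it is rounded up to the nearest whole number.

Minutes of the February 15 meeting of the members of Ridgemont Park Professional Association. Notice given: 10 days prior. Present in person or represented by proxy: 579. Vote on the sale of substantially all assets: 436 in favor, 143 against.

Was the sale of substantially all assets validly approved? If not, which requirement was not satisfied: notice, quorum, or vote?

Valid — all requirements satisfied.

Notice: 10 days given; 10 required. Satisfied.
Quorum: 20% of 2,266 = 453.20, rounded up to 454; 579 present. Satisfied.
Vote: requires three-fourths of those present (579); 3/4 of 579 = 434.25, rounded up to 435, so 435 needed; 436 in favor. Satisfied.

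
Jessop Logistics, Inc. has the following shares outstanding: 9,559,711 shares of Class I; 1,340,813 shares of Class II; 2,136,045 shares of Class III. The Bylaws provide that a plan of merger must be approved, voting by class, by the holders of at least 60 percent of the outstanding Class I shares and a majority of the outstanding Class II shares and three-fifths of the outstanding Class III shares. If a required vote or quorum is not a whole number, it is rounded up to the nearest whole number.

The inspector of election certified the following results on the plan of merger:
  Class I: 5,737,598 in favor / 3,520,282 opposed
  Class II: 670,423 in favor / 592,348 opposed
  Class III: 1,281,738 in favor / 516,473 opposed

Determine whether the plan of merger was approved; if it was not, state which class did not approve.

Class I: 3/5 of 9559711 = 5735826.60, rounded up to 5735827; 5,735,827 required, 5,737,598 in favor — approved.
Class II: a majority of 1340813 is 670407; 670,407 required, 670,423 in favor — approved.
Class III: 3/5 of 2136045 = 1281627; 1,281,627 required, 1,281,738 in favor — approved.

Approved — every class gave the required vote.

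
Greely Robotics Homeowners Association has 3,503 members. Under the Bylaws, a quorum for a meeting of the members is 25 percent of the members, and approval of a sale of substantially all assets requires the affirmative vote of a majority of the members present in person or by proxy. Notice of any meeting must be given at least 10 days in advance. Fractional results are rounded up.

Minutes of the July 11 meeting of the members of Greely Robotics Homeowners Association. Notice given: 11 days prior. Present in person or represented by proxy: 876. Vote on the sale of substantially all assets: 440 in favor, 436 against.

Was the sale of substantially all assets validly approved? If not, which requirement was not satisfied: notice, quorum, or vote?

Notice: 11 days given; 10 required. Satisfied.
Quorum: 25% of 3,503 = 875.75, rounded up to 876; 876 present. Satisfied.
Vote: requires a majority of those present (876); a majority of 876 is 439, so 439 needed; 440 in favor. Satisfied.

Valid — all requirements satisfied.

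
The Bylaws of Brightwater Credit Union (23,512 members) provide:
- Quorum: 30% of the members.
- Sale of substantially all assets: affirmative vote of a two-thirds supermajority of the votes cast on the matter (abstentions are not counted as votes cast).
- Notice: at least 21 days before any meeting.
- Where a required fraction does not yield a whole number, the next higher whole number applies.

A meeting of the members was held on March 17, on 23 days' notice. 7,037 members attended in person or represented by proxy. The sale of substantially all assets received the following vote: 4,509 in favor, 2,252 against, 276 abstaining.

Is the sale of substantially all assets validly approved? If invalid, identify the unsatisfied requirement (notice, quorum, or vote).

Invalid — quorum requirement not satisfied.

Notice: 23 days given; 21 required. Satisfied.
Quorum: 30% of 23,512 = 7,053.60, rounded up to 7,054; 7,037 present. Not satisfied.
Vote: requires two-thirds of the votes cast (7,037 − 276 abstaining = 6,761); 2/3 of 6761 = 4507.33, rounded up to 4508, so 4,508 needed; 4,509 in favor. Satisfied.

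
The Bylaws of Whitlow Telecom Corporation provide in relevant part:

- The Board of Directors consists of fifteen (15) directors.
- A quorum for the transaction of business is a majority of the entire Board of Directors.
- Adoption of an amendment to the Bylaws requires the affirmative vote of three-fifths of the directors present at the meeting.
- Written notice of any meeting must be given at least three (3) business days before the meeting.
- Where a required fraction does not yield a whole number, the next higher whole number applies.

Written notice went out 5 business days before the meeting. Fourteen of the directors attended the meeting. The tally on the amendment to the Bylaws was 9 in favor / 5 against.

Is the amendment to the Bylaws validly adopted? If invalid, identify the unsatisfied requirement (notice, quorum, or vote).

Valid — all requirements satisfied.

Notice: 5 business days given; 3 required (5 ≥ 3). Satisfied.
Quorum: 14 present; quorum is 8. Satisfied.
Vote: the amendment to the Bylaws requires three-fifths of the directors present (14). 3/5 of 14 = 8.40, rounded up to 9, so 9 affirmative votes are needed; 9 voted in favor. Satisfied.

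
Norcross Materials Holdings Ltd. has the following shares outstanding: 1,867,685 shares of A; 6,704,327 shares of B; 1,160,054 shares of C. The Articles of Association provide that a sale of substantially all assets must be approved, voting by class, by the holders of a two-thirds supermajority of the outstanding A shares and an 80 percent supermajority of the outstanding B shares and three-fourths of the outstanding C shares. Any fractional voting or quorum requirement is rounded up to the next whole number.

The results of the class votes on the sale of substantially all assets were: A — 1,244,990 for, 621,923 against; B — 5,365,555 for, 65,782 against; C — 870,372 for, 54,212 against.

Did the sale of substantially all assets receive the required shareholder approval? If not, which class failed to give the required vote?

A: 2/3 of 1867685 = 1245123.33, rounded up to 1245124; 1,245,124 required, 1,244,990 in favor — not approved.
B: 4/5 of 6704327 = 5363461.60, rounded up to 5363462; 5,363,462 required, 5,365,555 in favor — approved.
C: 3/4 of 1160054 = 870040.50, rounded up to 870041; 870,041 required, 870,372 in favor — approved.

Not approved — the A shares did not give the required vote.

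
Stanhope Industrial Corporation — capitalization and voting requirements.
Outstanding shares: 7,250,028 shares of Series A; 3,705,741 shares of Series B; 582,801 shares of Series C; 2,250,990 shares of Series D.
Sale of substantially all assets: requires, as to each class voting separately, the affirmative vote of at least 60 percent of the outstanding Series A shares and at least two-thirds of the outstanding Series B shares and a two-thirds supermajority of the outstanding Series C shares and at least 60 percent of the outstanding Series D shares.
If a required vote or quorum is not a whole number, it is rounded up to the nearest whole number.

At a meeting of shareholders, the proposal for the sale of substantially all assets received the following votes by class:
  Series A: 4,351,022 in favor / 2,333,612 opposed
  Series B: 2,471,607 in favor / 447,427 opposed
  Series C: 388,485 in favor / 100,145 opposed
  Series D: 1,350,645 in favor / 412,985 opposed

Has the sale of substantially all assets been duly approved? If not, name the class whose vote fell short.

Series A: 3/5 of 7250028 = 4350016.80, rounded up to 4350017; 4,350,017 required, 4,351,022 in favor — approved.
Series B: 2/3 of 3705741 = 2470494; 2,470,494 required, 2,471,607 in favor — approved.
Series C: 2/3 of 582801 = 388534; 388,534 required, 388,485 in favor — not approved.
Series D: 3/5 of 2250990 = 1350594; 1,350,594 required, 1,350,645 in favor — approved.

Not approved — the Series C shares did not give the required vote.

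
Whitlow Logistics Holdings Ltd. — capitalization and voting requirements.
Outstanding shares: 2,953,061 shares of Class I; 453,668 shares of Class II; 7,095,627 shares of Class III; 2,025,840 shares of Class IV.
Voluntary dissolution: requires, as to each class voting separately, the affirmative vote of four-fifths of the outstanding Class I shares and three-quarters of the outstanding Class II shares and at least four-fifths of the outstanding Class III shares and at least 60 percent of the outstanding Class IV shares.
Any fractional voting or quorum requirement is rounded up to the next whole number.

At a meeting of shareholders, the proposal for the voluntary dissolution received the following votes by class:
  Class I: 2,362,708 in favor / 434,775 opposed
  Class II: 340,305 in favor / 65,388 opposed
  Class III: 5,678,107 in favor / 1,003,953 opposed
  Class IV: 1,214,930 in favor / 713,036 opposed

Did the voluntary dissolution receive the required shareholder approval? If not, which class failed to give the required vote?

Class I: 4/5 of 2953061 = 2362448.80, rounded up to 2362449; 2,362,449 required, 2,362,708 in favor — approved.
Class II: 3/4 of 453668 = 340251; 340,251 required, 340,305 in favor — approved.
Class III: 4/5 of 7095627 = 5676501.60, rounded up to 5676502; 5,676,502 required, 5,678,107 in favor — approved.
Class IV: 3/5 of 2025840 = 1215504; 1,215,504 required, 1,214,930 in favor — not approved.

Not approved — the Class IV shares did not give the required vote.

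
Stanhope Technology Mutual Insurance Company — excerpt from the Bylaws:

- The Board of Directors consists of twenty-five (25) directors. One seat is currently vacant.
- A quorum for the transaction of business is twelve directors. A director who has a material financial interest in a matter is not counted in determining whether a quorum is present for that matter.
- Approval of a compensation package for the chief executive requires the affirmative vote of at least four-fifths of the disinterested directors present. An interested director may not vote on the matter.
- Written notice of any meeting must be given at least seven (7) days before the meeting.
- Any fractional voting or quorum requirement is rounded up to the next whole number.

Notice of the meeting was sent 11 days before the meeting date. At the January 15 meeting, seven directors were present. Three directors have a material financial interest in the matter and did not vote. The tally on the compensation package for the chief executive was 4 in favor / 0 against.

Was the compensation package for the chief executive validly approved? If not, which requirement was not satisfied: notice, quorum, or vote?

Notice: 11 days given; 7 required (11 ≥ 7). Satisfied.
Quorum: 7 present, but the 3 interested directors do not count, leaving 4. Quorum is 12. Not satisfied.
Vote: the compensation package for the chief executive requires four-fifths of the disinterested directors present (7 − 3 = 4). 4/5 of 4 = 3.20, rounded up to 4, so 4 affirmative votes are needed; 4 voted in favor. Satisfied. (Moot — without a quorum no business can be validly transacted.)

Invalid — quorum requirement not satisfied.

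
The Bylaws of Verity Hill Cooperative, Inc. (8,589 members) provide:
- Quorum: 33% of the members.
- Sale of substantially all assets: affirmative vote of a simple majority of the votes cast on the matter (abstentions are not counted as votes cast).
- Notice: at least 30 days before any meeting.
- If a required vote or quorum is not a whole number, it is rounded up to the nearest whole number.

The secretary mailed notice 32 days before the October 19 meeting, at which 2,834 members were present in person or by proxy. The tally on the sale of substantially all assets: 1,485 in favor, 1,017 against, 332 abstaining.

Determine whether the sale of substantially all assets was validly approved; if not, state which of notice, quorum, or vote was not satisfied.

Notice: 32 days given; 30 required. Satisfied.
Quorum: 33% of 8,589 = 2,834.37, rounded up to 2,835; 2,834 present. Not satisfied.
Vote: requires a majority of the votes cast (2,834 − 332 abstaining = 2,502); a majority of 2502 is 1252, so 1,252 needed; 1,485 in favor. Satisfied.

Invalid — quorum requirement not satisfied.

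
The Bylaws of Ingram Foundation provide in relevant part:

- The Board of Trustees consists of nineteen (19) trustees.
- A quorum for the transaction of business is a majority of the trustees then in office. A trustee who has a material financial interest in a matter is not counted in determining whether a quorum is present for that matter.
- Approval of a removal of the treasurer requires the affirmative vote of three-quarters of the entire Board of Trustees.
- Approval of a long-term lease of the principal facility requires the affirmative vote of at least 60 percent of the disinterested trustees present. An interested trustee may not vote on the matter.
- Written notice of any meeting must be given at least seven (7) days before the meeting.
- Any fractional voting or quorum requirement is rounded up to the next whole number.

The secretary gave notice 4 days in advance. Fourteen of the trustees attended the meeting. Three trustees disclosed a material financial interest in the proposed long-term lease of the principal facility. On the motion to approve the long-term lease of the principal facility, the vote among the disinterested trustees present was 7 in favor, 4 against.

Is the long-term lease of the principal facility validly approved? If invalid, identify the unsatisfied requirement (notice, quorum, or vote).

Notice: 4 days given; 7 required (4 < 7). Not satisfied.
Quorum: 14 present, but the 3 interested trustees do not count, leaving 11. Quorum is 10. Satisfied.
Vote: the long-term lease of the principal facility requires three-fifths of the disinterested trustees present (14 − 3 = 11). 3/5 of 11 = 6.60, rounded up to 7, so 7 affirmative votes are needed; 7 voted in favor. Satisfied.

Invalid — notice requirement not satisfied.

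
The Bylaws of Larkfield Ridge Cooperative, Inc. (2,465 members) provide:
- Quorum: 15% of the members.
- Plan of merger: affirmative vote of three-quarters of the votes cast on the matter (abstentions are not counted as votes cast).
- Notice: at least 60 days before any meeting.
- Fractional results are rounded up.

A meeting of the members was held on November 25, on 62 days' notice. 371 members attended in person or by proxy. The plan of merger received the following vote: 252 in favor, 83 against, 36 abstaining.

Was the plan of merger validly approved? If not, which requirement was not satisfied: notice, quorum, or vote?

Notice: 62 days given; 60 required. Satisfied.
Quorum: 15% of 2,465 = 369.75, rounded up to 370; 371 present. Satisfied.
Vote: requires three-fourths of the votes cast (371 − 36 abstaining = 335); 3/4 of 335 = 251.25, rounded up to 252, so 252 needed; 252 in favor. Satisfied.

Valid — all requirements satisfied.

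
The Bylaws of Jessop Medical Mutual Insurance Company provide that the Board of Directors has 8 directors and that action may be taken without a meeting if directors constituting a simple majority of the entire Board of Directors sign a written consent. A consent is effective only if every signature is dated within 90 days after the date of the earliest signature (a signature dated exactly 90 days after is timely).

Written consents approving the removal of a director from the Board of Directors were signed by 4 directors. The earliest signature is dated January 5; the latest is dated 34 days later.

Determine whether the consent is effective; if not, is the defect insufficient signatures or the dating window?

Not effective — insufficient signatures.

Signatures required: a simple majority of 8 — a majority of 8 is 5, so 5 needed; 4 signed. Insufficient.
Dating window: the latest signature is 34 days after the earliest; the limit is 90 days. Within the window.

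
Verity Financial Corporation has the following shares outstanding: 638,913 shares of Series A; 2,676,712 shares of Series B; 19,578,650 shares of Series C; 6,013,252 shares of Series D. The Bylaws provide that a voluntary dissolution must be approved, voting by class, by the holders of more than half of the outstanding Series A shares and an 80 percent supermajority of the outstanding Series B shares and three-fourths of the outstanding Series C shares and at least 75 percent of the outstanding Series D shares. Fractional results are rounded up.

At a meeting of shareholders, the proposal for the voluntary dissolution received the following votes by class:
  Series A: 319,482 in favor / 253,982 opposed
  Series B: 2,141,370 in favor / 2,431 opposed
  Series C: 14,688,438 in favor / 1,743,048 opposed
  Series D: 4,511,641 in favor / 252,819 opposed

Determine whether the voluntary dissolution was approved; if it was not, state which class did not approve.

Series A: a majority of 638913 is 319457; 319,457 required, 319,482 in favor — approved.
Series B: 4/5 of 2676712 = 2141369.60, rounded up to 2141370; 2,141,370 required, 2,141,370 in favor — approved.
Series C: 3/4 of 19578650 = 14683987.50, rounded up to 14683988; 14,683,988 required, 14,688,438 in favor — approved.
Series D: 3/4 of 6013252 = 4509939; 4,509,939 required, 4,511,641 in favor — approved.

Approved — every class gave the required vote.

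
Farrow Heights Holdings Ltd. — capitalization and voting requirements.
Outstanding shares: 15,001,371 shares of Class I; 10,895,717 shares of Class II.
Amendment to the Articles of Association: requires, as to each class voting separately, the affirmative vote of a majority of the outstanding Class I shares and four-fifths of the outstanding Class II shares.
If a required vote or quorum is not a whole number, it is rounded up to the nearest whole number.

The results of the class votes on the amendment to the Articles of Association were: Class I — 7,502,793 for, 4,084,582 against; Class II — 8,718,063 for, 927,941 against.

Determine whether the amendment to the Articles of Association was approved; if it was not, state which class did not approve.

Approved — every class gave the required vote.

Class I: a majority of 15001371 is 7500686; 7,500,686 required, 7,502,793 in favor — approved.
Class II: 4/5 of 10895717 = 8716573.60, rounded up to 8716574; 8,716,574 required, 8,718,063 in favor — approved.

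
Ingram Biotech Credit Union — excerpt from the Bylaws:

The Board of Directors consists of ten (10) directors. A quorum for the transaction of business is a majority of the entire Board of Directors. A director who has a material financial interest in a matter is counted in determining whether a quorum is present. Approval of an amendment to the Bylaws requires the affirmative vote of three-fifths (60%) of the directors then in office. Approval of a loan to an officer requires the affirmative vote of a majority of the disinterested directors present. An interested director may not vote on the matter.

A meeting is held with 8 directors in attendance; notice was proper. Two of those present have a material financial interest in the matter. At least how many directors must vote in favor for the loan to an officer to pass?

The loan to an officer requires a majority of the disinterested directors present (8 − 2 = 6).
A majority of 6 is 4.

4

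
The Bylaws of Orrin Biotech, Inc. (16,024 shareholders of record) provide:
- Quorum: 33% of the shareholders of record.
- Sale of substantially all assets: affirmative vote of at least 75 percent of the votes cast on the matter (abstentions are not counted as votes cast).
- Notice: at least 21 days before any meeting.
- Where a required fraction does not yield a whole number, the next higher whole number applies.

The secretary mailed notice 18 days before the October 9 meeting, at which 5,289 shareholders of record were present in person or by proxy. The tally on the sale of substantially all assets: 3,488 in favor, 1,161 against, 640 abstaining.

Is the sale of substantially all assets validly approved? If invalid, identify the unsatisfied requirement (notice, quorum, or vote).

Notice: 18 days given; 21 required. Not satisfied.
Quorum: 33% of 16,024 = 5,287.92, rounded up to 5,288; 5,289 present. Satisfied.
Vote: requires three-fourths of the votes cast (5,289 − 640 abstaining = 4,649); 3/4 of 4649 = 3486.75, rounded up to 3487, so 3,487 needed; 3,488 in favor. Satisfied.

Invalid — notice requirement not satisfied.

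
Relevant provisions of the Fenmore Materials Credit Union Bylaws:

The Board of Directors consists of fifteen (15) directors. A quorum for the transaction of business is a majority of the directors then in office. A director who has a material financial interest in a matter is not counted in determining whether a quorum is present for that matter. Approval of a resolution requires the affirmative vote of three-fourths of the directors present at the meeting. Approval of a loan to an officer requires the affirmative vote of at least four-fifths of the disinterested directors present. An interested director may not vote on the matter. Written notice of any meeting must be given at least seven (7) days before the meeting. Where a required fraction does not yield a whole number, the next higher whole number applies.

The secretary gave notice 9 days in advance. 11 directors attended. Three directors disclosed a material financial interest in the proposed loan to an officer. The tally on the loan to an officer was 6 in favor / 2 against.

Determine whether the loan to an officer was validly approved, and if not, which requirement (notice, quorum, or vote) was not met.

Invalid — vote requirement not satisfied.

Notice: 9 days given; 7 required (9 ≥ 7). Satisfied.
Quorum: 11 present, but the 3 interested directors do not count, leaving 8. Quorum is 8. Satisfied.
Vote: the loan to an officer requires four-fifths of the disinterested directors present (11 − 3 = 8). 4/5 of 8 = 6.40, rounded up to 7, so 7 affirmative votes are needed; 6 voted in favor. Not satisfied.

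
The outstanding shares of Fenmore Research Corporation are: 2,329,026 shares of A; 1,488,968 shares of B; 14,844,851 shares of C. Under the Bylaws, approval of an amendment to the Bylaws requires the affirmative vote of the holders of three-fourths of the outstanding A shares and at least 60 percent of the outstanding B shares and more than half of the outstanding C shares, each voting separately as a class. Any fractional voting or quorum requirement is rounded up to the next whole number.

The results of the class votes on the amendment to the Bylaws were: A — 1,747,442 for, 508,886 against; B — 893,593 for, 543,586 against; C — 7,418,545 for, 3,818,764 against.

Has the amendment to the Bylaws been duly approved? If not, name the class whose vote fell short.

A: 3/4 of 2329026 = 1746769.50, rounded up to 1746770; 1,746,770 required, 1,747,442 in favor — approved.
B: 3/5 of 1488968 = 893380.80, rounded up to 893381; 893,381 required, 893,593 in favor — approved.
C: a majority of 14844851 is 7422426; 7,422,426 required, 7,418,545 in favor — not approved.

Not approved — the C shares did not give the required vote.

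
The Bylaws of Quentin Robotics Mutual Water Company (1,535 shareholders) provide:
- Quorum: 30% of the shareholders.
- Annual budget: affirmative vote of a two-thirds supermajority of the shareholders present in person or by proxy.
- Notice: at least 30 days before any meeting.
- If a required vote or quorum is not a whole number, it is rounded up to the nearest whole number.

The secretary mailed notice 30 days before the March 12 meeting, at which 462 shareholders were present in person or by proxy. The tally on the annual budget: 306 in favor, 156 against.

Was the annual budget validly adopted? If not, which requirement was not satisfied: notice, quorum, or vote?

Notice: 30 days given; 30 required. Satisfied.
Quorum: 30% of 1,535 = 460.50, rounded up to 461; 462 present. Satisfied.
Vote: requires two-thirds of those present (462); 2/3 of 462 = 308, so 308 needed; 306 in favor. Not satisfied.

Invalid — vote requirement not satisfied.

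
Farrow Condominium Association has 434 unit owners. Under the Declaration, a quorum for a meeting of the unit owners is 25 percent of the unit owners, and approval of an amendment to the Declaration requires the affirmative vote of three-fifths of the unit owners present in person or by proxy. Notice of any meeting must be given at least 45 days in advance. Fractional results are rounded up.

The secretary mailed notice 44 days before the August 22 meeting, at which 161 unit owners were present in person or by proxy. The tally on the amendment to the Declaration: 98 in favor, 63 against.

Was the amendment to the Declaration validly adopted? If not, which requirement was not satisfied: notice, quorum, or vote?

Invalid — notice requirement not satisfied.

Notice: 44 days given; 45 required. Not satisfied.
Quorum: 25% of 434 = 108.50, rounded up to 109; 161 present. Satisfied.
Vote: requires three-fifths of those present (161); 3/5 of 161 = 96.60, rounded up to 97, so 97 needed; 98 in favor. Satisfied.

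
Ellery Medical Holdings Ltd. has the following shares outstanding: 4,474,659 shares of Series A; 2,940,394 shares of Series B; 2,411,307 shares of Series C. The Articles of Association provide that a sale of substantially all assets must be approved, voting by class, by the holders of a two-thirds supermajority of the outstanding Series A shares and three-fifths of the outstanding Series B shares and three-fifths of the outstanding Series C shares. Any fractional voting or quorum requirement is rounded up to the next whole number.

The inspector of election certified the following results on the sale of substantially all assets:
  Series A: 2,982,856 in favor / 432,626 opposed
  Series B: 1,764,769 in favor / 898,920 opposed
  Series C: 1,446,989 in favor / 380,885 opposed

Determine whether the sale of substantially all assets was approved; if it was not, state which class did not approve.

Not approved — the Series A shares did not give the required vote.

Series A: 2/3 of 4474659 = 2983106; 2,983,106 required, 2,982,856 in favor — not approved.
Series B: 3/5 of 2940394 = 1764236.40, rounded up to 1764237; 1,764,237 required, 1,764,769 in favor — approved.
Series C: 3/5 of 2411307 = 1446784.20, rounded up to 1446785; 1,446,785 required, 1,446,989 in favor — approved.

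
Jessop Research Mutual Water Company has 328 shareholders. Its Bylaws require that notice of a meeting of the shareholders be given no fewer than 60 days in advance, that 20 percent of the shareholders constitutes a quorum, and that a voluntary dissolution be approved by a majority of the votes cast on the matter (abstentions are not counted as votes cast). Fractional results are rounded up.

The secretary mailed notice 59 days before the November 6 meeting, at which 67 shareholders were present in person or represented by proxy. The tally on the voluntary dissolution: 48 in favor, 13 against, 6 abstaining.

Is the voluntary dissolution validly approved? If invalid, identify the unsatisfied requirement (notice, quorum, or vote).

Invalid — notice requirement not satisfied.

Notice: 59 days given; 60 required. Not satisfied.
Quorum: 20% of 328 = 65.60, rounded up to 66; 67 present. Satisfied.
Vote: requires a majority of the votes cast (67 − 6 abstaining = 61); a majority of 61 is 31, so 31 needed; 48 in favor. Satisfied.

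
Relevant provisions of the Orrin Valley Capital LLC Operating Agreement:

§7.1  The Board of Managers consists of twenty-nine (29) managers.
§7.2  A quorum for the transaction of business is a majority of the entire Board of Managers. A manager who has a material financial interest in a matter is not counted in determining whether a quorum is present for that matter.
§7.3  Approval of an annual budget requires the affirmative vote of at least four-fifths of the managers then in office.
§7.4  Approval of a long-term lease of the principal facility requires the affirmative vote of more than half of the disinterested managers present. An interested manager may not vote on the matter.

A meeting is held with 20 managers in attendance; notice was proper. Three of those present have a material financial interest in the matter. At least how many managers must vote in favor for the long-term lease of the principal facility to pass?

The long-term lease of the principal facility requires a majority of the disinterested managers present (20 − 3 = 17).
A majority of 17 is 9.

9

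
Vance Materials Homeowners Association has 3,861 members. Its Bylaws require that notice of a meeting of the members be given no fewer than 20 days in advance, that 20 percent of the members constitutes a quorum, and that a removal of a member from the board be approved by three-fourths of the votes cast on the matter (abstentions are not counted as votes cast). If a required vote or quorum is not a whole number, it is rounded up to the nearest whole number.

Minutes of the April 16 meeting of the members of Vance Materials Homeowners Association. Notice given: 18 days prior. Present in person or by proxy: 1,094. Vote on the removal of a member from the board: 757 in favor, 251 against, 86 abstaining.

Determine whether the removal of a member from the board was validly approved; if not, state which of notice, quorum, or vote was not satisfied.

Notice: 18 days given; 20 required. Not satisfied.
Quorum: 20% of 3,861 = 772.20, rounded up to 773; 1,094 present. Satisfied.
Vote: requires three-fourths of the votes cast (1,094 − 86 abstaining = 1,008); 3/4 of 1008 = 756, so 756 needed; 757 in favor. Satisfied.

Invalid — notice requirement not satisfied.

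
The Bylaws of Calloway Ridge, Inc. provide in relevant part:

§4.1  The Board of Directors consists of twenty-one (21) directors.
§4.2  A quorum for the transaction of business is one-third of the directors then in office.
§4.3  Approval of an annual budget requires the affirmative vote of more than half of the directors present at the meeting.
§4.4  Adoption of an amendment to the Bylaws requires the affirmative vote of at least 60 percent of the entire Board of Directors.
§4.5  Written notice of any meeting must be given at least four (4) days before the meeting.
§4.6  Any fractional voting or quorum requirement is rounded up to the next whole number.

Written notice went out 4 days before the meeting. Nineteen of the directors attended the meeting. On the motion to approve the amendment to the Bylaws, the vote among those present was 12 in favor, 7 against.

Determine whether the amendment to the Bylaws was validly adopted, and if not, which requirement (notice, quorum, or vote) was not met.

Notice: 4 days given; 4 required (4 ≥ 4). Satisfied.
Quorum: 19 present; quorum is 7. Satisfied.
Vote: the amendment to the Bylaws requires three-fifths of the entire Board of Directors (21). 3/5 of 21 = 12.60, rounded up to 13, so 13 affirmative votes are needed; 12 voted in favor. Not satisfied.

Invalid — vote requirement not satisfied.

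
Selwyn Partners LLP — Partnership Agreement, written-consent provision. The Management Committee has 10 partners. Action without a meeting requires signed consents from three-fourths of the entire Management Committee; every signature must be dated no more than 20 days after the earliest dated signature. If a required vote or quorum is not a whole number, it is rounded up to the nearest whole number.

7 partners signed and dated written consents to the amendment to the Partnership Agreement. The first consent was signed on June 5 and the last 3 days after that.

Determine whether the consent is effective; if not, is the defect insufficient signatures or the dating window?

Signatures required: three-fourths of 10 — 3/4 of 10 = 7.50, rounded up to 8, so 8 needed; 7 signed. Insufficient.
Dating window: the latest signature is 3 days after the earliest; the limit is 20 days. Within the window.

Not effective — insufficient signatures.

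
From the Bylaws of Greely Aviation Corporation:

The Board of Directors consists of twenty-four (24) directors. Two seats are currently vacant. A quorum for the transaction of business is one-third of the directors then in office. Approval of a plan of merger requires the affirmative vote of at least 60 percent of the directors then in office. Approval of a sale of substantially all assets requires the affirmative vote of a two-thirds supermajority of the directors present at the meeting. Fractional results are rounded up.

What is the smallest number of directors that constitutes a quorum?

8

1/3 of 22 = 7.33, rounded up to 8.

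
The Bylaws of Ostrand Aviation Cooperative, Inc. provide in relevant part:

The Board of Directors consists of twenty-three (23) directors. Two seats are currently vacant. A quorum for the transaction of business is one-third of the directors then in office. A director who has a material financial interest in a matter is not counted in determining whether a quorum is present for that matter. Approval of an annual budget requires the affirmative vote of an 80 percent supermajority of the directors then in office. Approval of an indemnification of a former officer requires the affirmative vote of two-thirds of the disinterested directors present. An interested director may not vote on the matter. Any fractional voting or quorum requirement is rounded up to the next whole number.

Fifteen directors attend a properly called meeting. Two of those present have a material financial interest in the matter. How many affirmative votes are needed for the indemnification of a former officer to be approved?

The indemnification of a former officer requires two-thirds of the disinterested directors present (15 − 2 = 13).
2/3 of 13 = 8.67, rounded up to 9.

9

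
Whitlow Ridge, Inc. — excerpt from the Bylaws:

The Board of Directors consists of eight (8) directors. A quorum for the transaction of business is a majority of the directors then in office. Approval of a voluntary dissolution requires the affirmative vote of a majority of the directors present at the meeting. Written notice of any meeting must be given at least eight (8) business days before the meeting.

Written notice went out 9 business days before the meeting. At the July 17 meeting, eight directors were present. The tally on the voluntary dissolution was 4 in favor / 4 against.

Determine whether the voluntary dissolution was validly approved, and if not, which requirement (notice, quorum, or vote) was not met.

Notice: 9 business days given; 8 required (9 ≥ 8). Satisfied.
Quorum: 8 present; quorum is 5. Satisfied.
Vote: the voluntary dissolution requires a majority of the directors present (8). A majority of 8 is 5, so 5 affirmative votes are needed; 4 voted in favor. Not satisfied.

Invalid — vote requirement not satisfied.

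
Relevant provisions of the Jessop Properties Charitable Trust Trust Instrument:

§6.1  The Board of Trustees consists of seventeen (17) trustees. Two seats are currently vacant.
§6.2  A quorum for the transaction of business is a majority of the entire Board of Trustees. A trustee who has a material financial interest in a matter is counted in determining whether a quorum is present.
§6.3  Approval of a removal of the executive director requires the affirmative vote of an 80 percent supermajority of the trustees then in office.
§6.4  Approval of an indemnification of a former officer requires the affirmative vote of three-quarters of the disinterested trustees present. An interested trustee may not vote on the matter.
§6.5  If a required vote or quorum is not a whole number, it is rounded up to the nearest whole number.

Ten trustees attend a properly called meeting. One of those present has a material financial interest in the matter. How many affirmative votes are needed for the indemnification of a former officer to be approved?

The indemnification of a former officer requires three-fourths of the disinterested trustees present (10 − 1 = 9).
3/4 of 9 = 6.75, rounded up to 7.

7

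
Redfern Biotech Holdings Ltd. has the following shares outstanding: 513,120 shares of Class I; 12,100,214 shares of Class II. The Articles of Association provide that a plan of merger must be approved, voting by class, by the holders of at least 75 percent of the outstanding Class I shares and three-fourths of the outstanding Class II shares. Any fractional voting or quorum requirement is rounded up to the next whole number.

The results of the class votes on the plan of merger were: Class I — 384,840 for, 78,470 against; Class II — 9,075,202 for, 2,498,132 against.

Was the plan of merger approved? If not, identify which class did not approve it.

Class I: 3/4 of 513120 = 384840; 384,840 required, 384,840 in favor — approved.
Class II: 3/4 of 12100214 = 9075160.50, rounded up to 9075161; 9,075,161 required, 9,075,202 in favor — approved.

Approved — every class gave the required vote.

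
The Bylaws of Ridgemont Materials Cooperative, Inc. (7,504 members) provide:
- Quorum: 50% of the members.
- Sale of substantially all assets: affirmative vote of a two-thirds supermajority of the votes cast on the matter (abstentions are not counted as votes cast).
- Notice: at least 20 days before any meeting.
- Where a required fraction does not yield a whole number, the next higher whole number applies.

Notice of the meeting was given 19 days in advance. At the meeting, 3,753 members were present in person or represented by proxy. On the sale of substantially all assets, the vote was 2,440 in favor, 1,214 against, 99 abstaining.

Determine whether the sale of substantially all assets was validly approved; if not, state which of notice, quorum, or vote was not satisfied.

Invalid — notice requirement not satisfied.

Notice: 19 days given; 20 required. Not satisfied.
Quorum: 50% of 7,504 = 3,752; 3,753 present. Satisfied.
Vote: requires two-thirds of the votes cast (3,753 − 99 abstaining = 3,654); 2/3 of 3654 = 2436, so 2,436 needed; 2,440 in favor. Satisfied.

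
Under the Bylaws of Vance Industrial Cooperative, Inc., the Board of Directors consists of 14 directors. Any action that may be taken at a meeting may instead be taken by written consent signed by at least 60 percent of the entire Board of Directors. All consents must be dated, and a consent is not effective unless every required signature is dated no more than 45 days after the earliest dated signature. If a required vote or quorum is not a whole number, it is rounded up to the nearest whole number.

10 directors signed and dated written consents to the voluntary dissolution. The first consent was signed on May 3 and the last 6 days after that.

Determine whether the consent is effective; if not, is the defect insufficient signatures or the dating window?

Signatures required: at least 60 percent of 14 — 3/5 of 14 = 8.40, rounded up to 9, so 9 needed; 10 signed. Sufficient.
Dating window: the latest signature is 6 days after the earliest; the limit is 45 days. Within the window.

Effective — both the signature and dating-window requirements are satisfied.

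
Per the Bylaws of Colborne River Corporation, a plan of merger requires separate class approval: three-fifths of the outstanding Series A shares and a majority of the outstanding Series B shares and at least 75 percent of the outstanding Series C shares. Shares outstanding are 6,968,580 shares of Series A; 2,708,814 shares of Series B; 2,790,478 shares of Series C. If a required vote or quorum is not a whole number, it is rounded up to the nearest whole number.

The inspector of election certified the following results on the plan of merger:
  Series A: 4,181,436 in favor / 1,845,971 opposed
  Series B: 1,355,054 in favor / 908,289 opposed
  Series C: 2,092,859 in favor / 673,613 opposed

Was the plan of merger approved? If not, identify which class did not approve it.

Approved — every class gave the required vote.

Series A: 3/5 of 6968580 = 4181148; 4,181,148 required, 4,181,436 in favor — approved.
Series B: a majority of 2708814 is 1354408; 1,354,408 required, 1,355,054 in favor — approved.
Series C: 3/4 of 2790478 = 2092858.50, rounded up to 2092859; 2,092,859 required, 2,092,859 in favor — approved.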